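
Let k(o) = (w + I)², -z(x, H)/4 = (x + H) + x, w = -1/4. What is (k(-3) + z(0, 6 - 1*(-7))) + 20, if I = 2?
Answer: -463/16 ≈ -28.938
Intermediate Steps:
w = -¼ (w = -1*¼ = -¼ ≈ -0.25000)
z(x, H) = -8*x - 4*H (z(x, H) = -4*((x + H) + x) = -4*((H + x) + x) = -4*(H + 2*x) = -8*x - 4*H)
k(o) = 49/16 (k(o) = (-¼ + 2)² = (7/4)² = 49/16)
(k(-3) + z(0, 6 - 1*(-7))) + 20 = (49/16 + (-8*0 - 4*(6 - 1*(-7)))) + 20 = (49/16 + (0 - 4*(6 + 7))) + 20 = (49/16 + (0 - 4*13)) + 20 = (49/16 + (0 - 52)) + 20 = (49/16 - 52) + 20 = -783/16 + 20 = -463/16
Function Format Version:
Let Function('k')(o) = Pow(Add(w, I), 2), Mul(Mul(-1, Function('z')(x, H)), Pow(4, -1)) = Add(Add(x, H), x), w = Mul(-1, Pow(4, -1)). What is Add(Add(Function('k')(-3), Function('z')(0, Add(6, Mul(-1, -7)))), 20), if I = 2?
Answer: Rational(-463, 16) ≈ -28.938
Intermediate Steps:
w = Rational(-1, 4) (w = Mul(-1, Rational(1, 4)) = Rational(-1, 4) ≈ -0.25000)
Function('z')(x, H) = Add(Mul(-8, x), Mul(-4, H)) (Function('z')(x, H) = Mul(-4, Add(Add(x, H), x)) = Mul(-4, Add(Add(H, x), x)) = Mul(-4, Add(H, Mul(2, x))) = Add(Mul(-8, x), Mul(-4, H)))
Function('k')(o) = Rational(49, 16) (Function('k')(o) = Pow(Add(Rational(-1, 4), 2), 2) = Pow(Rational(7, 4), 2) = Rational(49, 16))
Add(Add(Function('k')(-3), Function('z')(0, Add(6, Mul(-1, -7)))), 20) = Add(Add(Rational(49, 16), Add(Mul(-8, 0), Mul(-4, Add(6, Mul(-1, -7))))), 20) = Add(Add(Rational(49, 16), Add(0, Mul(-4, Add(6, 7)))), 20) = Add(Add(Rational(49, 16), Add(0, Mul(-4, 13))), 20) = Add(Add(Rational(49, 16), Add(0, -52)), 20) = Add(Add(Rational(49, 16), -52), 20) = Add(Rational(-783, 16), 20) = Rational(-463, 16)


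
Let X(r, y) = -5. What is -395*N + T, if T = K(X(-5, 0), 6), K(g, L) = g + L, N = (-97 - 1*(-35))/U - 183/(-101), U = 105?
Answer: -1021166/2121 ≈ -481.46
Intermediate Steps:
N = 12953/10605 (N = (-97 - 1*(-35))/105 - 183/(-101) = (-97 + 35)*(1/105) - 183*(-1/101) = -62*1/105 + 183/101 = -62/105 + 183/101 = 12953/10605 ≈ 1.2214)
K(g, L) = L + g
T = 1 (T = 6 - 5 = 1)
-395*N + T = -395*12953/10605 + 1 = -1023287/2121 + 1 = -1021166/2121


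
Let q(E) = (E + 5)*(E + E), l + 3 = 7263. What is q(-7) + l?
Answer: 7288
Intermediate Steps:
l = 7260 (l = -3 + 7263 = 7260)
q(E) = 2*E*(5 + E) (q(E) = (5 + E)*(2*E) = 2*E*(5 + E))
q(-7) + l = 2*(-7)*(5 - 7) + 7260 = 2*(-7)*(-2) + 7260 = 28 + 7260 = 7288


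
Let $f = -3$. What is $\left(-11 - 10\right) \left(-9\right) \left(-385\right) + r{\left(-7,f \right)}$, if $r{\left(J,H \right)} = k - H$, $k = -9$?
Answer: $-72771$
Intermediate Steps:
$r{\left(J,H \right)} = -9 - H$
$\left(-11 - 10\right) \left(-9\right) \left(-385\right) + r{\left(-7,f \right)} = \left(-11 - 10\right) \left(-9\right) \left(-385\right) - 6 = \left(-21\right) \left(-9\right) \left(-385\right) + \left(-9 + 3\right) = 189 \left(-385\right) - 6 = -72765 - 6 = -72771$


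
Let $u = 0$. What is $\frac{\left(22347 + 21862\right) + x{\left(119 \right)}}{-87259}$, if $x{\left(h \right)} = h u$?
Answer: $- \frac{44209}{87259} \approx -0.50664$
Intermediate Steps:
$x{\left(h \right)} = 0$ ($x{\left(h \right)} = h 0 = 0$)
$\frac{\left(22347 + 21862\right) + x{\left(119 \right)}}{-87259} = \frac{\left(22347 + 21862\right) + 0}{-87259} = \left(44209 + 0\right) \left(- \frac{1}{87259}\right) = 44209 \left(- \frac{1}{87259}\right) = - \frac{44209}{87259}$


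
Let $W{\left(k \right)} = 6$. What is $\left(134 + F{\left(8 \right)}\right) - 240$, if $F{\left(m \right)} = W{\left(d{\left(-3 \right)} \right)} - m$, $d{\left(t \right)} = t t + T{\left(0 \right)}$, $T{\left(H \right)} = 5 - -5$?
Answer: $-108$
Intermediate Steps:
$T{\left(H \right)} = 10$ ($T{\left(H \right)} = 5 + 5 = 10$)
$d{\left(t \right)} = 10 + t^{2}$ ($d{\left(t \right)} = t t + 10 = t^{2} + 10 = 10 + t^{2}$)
$F{\left(m \right)} = 6 - m$
$\left(134 + F{\left(8 \right)}\right) - 240 = \left(134 + \left(6 - 8\right)\right) - 240 = \left(134 - 2\right) - 240 = 132 - 240 = -108$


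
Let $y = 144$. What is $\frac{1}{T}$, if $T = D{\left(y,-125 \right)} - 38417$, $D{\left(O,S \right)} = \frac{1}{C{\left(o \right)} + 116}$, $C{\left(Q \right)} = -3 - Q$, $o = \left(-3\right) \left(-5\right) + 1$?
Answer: $- \frac{97}{3726448} \approx -2.603 \cdot 10^{-5}$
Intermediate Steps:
$o = 16$ ($o = 15 + 1 = 16$)
$D{\left(O,S \right)} = \frac{1}{97}$ ($D{\left(O,S \right)} = \frac{1}{\left(-3 - 16\right) + 116} = \frac{1}{-19 + 116} = \frac{1}{97}$)
$T = - \frac{3726448}{97}$ ($T = \frac{1}{97} - 38417 = - \frac{3726448}{97} \approx -38417.0$)
$\frac{1}{T} = \frac{1}{- \frac{3726448}{97}} = - \frac{97}{3726448}$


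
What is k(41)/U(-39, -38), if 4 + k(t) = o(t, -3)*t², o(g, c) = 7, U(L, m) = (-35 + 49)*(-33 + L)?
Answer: -1307/112 ≈ -11.670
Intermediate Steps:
U(L, m) = -462 + 14*L (U(L, m) = 14*(-33 + L) = -462 + 14*L)
k(t) = -4 + 7*t²
k(41)/U(-39, -38) = (-4 + 7*41²)/(-462 + 14*(-39)) = (-4 + 7*1681)/(-462 - 546) = (-4 + 11767)/(-1008) = 11763*(-1/1008) = -1307/112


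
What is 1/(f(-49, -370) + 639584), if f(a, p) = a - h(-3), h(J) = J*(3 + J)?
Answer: 1/639535 ≈ 1.5636e-6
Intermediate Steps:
f(a, p) = a (f(a, p) = a - (-3)*(3 - 3) = a - (-3)*0 = a - 1*0 = a + 0 = a)
1/(f(-49, -370) + 639584) = 1/(-49 + 639584) = 1/639535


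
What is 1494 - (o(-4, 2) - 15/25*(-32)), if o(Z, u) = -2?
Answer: 7384/5 ≈ 1476.8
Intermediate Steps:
1494 - (o(-4, 2) - 15/25*(-32)) = 1494 - (-2 - 15/25*(-32)) = 1494 - (-2 - 15*1/25*(-32)) = 1494 - (-2 - 3/5*(-32)) = 1494 - (-2 + 96/5) = 1494 - 1*86/5 = 1494 - 86/5 = 7384/5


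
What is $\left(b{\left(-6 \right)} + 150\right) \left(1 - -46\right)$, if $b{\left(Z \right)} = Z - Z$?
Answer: $7050$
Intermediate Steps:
$b{\left(Z \right)} = 0$
$\left(b{\left(-6 \right)} + 150\right) \left(1 - -46\right) = \left(0 + 150\right) \left(1 - -46\right) = 150 \left(1 + 46\right) = 150 \cdot 47 = 7050$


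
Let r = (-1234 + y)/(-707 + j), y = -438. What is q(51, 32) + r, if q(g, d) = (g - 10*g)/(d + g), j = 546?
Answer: 64877/13363 ≈ 4.8550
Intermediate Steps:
q(g, d) = -9*g/(d + g) (q(g, d) = (-9*g)/(d + g) = -9*g/(d + g))
r = 1672/161 (r = (-1234 - 438)/(-707 + 546) = -1672/(-161) = -1672*(-1/161) = 1672/161 ≈ 10.385)
q(51, 32) + r = -9*51/(32 + 51) + 1672/161 = -9*51/83 + 1672/161 = -9*51*1/83 + 1672/161 = -459/83 + 1672/161 = 64877/13363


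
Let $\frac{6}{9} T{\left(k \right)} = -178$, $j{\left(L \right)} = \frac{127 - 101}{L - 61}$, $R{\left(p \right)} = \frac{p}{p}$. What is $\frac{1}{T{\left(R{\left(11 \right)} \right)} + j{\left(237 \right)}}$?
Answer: $- \frac{88}{23483} \approx -0.0037474$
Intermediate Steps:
$R{\left(p \right)} = 1$
$j{\left(L \right)} = \frac{26}{-61 + L}$
$T{\left(k \right)} = -267$ ($T{\left(k \right)} = \frac{3}{2} \left(-178\right) = -267$)
$\frac{1}{T{\left(R{\left(11 \right)} \right)} + j{\left(237 \right)}} = \frac{1}{-267 + \frac{26}{-61 + 237}} = \frac{1}{-267 + \frac{26}{176}} = \frac{1}{-267 + 26 \cdot \frac{1}{176}} = \frac{1}{-267 + \frac{13}{88}} = \frac{1}{- \frac{23483}{88}} = - \frac{88}{23483}$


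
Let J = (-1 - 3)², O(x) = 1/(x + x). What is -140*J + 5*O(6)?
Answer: -26875/12 ≈ -2239.6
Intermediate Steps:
O(x) = 1/(2*x)
J = 16 (J = (-4)² = 16)
-140*J + 5*O(6) = -140*16 + 5*((½)/6) = -2240 + 5*((½)*(⅙)) = -2240 + 5*(1/12) = -2240 + 5/12 = -26875/12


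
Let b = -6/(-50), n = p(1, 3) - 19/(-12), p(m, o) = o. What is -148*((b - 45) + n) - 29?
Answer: 445118/75 ≈ 5934.9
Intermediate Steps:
n = 55/12 (n = 3 - 19/(-12) = 3 - 19*(-1/12) = 3 + 19/12 = 55/12 ≈ 4.5833)
b = 3/25 (b = -6*(-1/50) = 3/25 ≈ 0.12000)
-148*((b - 45) + n) - 29 = -148*((3/25 - 45) + 55/12) - 29 = -148*(-1122/25 + 55/12) - 29 = -148*(-12089/300) - 29 = 447293/75 - 29 = 445118/75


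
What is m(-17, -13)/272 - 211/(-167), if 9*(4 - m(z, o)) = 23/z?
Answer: 8887021/6949872 ≈ 1.2787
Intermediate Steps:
m(z, o) = 4 - 23/(9*z)
m(-17, -13)/272 - 211/(-167) = (4 - 23/9/(-17))/272 - 211/(-167) = (4 - 23/9*(-1/17))*(1/272) - 211*(-1/167) = (4 + 23/153)*(1/272) + 211/167 = (635/153)*(1/272) + 211/167 = 635/41616 + 211/167 = 8887021/6949872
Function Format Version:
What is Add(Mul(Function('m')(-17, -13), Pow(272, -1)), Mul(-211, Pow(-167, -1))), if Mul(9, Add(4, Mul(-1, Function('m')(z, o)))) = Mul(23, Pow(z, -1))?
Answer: Rational(8887021, 6949872) ≈ 1.2787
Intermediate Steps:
Function('m')(z, o) = Add(4, Mul(Rational(-23, 9), Pow(z, -1))) (Function('m')(z, o) = Add(4, Mul(Rational(-1, 9), Mul(23, Pow(z, -1)))) = Add(4, Mul(Rational(-23, 9), Pow(z, -1))))
Add(Mul(Function('m')(-17, -13), Pow(272, -1)), Mul(-211, Pow(-167, -1))) = Add(Mul(Add(4, Mul(Rational(-23, 9), Pow(-17, -1))), Pow(272, -1)), Mul(-211, Pow(-167, -1))) = Add(Mul(Add(4, Mul(Rational(-23, 9), Rational(-1, 17))), Rational(1, 272)), Mul(-211, Rational(-1, 167))) = Add(Mul(Add(4, Rational(23, 153)), Rational(1, 272)), Rational(211, 167)) = Add(Mul(Rational(635, 153), Rational(1, 272)), Rational(211, 167)) = Add(Rational(635, 41616), Rational(211, 167)) = Rational(8887021, 6949872)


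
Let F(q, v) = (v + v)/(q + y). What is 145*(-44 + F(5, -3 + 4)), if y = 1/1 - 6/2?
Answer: -18850/3 ≈ -6283.3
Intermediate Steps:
y = -2 (y = 1*1 - 6*½ = 1 - 3 = -2)
F(q, v) = 2*v/(-2 + q) (F(q, v) = (v + v)/(q - 2) = (2*v)/(-2 + q) = 2*v/(-2 + q))
145*(-44 + F(5, -3 + 4)) = 145*(-44 + 2*(-3 + 4)/(-2 + 5)) = 145*(-44 + 2*1/3) = 145*(-44 + 2*1*(⅓)) = 145*(-44 + ⅔) = 145*(-130/3) = -18850/3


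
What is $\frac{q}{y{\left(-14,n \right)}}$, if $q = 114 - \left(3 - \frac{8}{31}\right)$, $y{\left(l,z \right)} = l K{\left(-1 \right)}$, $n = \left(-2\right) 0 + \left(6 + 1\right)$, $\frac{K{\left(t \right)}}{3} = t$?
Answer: $\frac{3449}{1302} \approx 2.649$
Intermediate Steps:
$K{\left(t \right)} = 3 t$
$n = 7$ ($n = 0 + 7 = 7$)
$y{\left(l,z \right)} = - 3 l$ ($y{\left(l,z \right)} = l 3 \left(-1\right) = l \left(-3\right) = - 3 l$)
$q = \frac{3449}{31}$ ($q = 114 - \frac{85}{31} = \frac{3449}{31} \approx 111.26$)
$\frac{q}{y{\left(-14,n \right)}} = \frac{3449}{31 \left(\left(-3\right) \left(-14\right)\right)} = \frac{3449}{31 \cdot 42} = \frac{3449}{31} \cdot \frac{1}{42} = \frac{3449}{1302}$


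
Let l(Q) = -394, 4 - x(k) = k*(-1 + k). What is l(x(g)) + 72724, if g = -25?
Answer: 72330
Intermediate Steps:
x(k) = 4 - k*(-1 + k)
l(x(g)) + 72724 = -394 + 72724 = 72330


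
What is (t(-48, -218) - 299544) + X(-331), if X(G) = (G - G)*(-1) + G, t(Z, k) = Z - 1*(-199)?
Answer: -299724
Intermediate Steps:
t(Z, k) = 199 + Z (t(Z, k) = Z + 199 = 199 + Z)
X(G) = G (X(G) = 0*(-1) + G = 0 + G = G)
(t(-48, -218) - 299544) + X(-331) = ((199 - 48) - 299544) - 331 = (151 - 299544) - 331 = -299393 - 331 = -299724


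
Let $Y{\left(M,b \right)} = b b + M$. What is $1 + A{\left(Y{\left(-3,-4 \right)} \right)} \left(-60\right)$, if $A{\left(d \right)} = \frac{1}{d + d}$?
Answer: $- \frac{17}{13} \approx -1.3077$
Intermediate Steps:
$Y{\left(M,b \right)} = M + b^{2}$ ($Y{\left(M,b \right)} = b^{2} + M = M + b^{2}$)
$A{\left(d \right)} = \frac{1}{2 d}$
$1 + A{\left(Y{\left(-3,-4 \right)} \right)} \left(-60\right) = 1 + \frac{1}{2 \left(-3 + \left(-4\right)^{2}\right)} \left(-60\right) = 1 + \frac{1}{2 \left(-3 + 16\right)} \left(-60\right) = 1 + \frac{1}{2 \cdot 13} \left(-60\right) = 1 + \frac{1}{2} \cdot \frac{1}{13} \left(-60\right) = 1 + \frac{1}{26} \left(-60\right) = 1 - \frac{30}{13} = - \frac{17}{13}$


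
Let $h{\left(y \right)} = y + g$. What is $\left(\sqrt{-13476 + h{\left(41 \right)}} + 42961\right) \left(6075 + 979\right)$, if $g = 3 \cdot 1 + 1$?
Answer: $303046894 + 77594 i \sqrt{111} \approx 3.0305 \cdot 10^{8} + 8.175 \cdot 10^{5} i$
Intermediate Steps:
$g = 4$ ($g = 3 + 1 = 4$)
$h{\left(y \right)} = 4 + y$ ($h{\left(y \right)} = y + 4 = 4 + y$)
$\left(\sqrt{-13476 + h{\left(41 \right)}} + 42961\right) \left(6075 + 979\right) = \left(\sqrt{-13476 + \left(4 + 41\right)} + 42961\right) \left(6075 + 979\right) = \left(\sqrt{-13476 + 45} + 42961\right) 7054 = \left(\sqrt{-13431} + 42961\right) 7054 = \left(11 i \sqrt{111} + 42961\right) 7054 = \left(42961 + 11 i \sqrt{111}\right) 7054 = 303046894 + 77594 i \sqrt{111}$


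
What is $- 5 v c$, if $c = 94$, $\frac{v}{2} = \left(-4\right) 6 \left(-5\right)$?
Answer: $-112800$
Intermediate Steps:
$v = 240$ ($v = 2 \left(-4\right) 6 \left(-5\right) = 2 \left(\left(-24\right) \left(-5\right)\right) = 2 \cdot 120 = 240$)
$- 5 v c = \left(-5\right) 240 \cdot 94 = \left(-1200\right) 94 = -112800$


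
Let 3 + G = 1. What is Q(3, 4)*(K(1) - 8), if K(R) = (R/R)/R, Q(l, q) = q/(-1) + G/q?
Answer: 63/2 ≈ 31.500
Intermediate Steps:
G = -2 (G = -3 + 1 = -2)
Q(l, q) = -q - 2/q (Q(l, q) = q/(-1) - 2/q = q*(-1) - 2/q = -q - 2/q)
K(R) = 1/R
Q(3, 4)*(K(1) - 8) = (-1*4 - 2/4)*(1/1 - 8) = (-4 - 2*1/4)*(1 - 8) = (-4 - 1/2)*(-7) = -9/2*(-7) = 63/2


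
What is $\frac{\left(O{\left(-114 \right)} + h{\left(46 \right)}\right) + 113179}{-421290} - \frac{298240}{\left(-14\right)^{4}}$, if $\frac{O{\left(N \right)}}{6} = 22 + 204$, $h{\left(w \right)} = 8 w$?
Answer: $- \frac{903191967}{112390810} \approx -8.0362$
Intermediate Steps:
$O{\left(N \right)} = 1356$ ($O{\left(N \right)} = 6 \left(22 + 204\right) = 6 \cdot 226 = 1356$)
$\frac{\left(O{\left(-114 \right)} + h{\left(46 \right)}\right) + 113179}{-421290} - \frac{298240}{\left(-14\right)^{4}} = \frac{\left(1356 + 8 \cdot 46\right) + 113179}{-421290} - \frac{298240}{\left(-14\right)^{4}} = \left(\left(1356 + 368\right) + 113179\right) \left(- \frac{1}{421290}\right) - \frac{298240}{38416} = \left(1724 + 113179\right) \left(- \frac{1}{421290}\right) - \frac{18640}{2401} = 114903 \left(- \frac{1}{421290}\right) - \frac{18640}{2401} = - \frac{12767}{46810} - \frac{18640}{2401} = - \frac{903191967}{112390810}$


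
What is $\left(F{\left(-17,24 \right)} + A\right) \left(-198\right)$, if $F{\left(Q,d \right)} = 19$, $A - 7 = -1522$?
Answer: $296208$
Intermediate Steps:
$A = -1515$ ($A = 7 - 1522 = -1515$)
$\left(F{\left(-17,24 \right)} + A\right) \left(-198\right) = \left(19 - 1515\right) \left(-198\right) = \left(-1496\right) \left(-198\right) = 296208$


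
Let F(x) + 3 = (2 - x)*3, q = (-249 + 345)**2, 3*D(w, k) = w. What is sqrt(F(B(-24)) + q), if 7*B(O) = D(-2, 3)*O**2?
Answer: sqrt(459795)/7 ≈ 96.869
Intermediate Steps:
D(w, k) = w/3
q = 9216 (q = 96**2 = 9216)
B(O) = -2*O**2/21 (B(O) = (((1/3)*(-2))*O**2)/7 = (-2*O**2/3)/7 = -2*O**2/21)
F(x) = 3 - 3*x (F(x) = -3 + (2 - x)*3 = -3 + (6 - 3*x) = 3 - 3*x)
sqrt(F(B(-24)) + q) = sqrt((3 - (-2)*(-24)**2/7) + 9216) = sqrt((3 - (-2)*576/7) + 9216) = sqrt((3 - 3*(-384/7)) + 9216) = sqrt((3 + 1152/7) + 9216) = sqrt(1173/7 + 9216) = sqrt(65685/7) = sqrt(459795)/7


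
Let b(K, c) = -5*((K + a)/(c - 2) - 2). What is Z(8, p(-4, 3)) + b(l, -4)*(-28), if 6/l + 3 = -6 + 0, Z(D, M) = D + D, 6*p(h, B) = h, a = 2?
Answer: -2656/9 ≈ -295.11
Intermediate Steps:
p(h, B) = h/6
Z(D, M) = 2*D
l = -⅔ (l = 6/(-3 + (-6 + 0)) = 6/(-3 - 6) = 6/(-9) = 6*(-⅑) = -⅔ ≈ -0.66667)
b(K, c) = 10 - 5*(2 + K)/(-2 + c) (b(K, c) = -5*((K + 2)/(c - 2) - 2) = -5*((2 + K)/(-2 + c) - 2) = -5*(-2 + (2 + K)/(-2 + c)) = 10 - 5*(2 + K)/(-2 + c))
Z(8, p(-4, 3)) + b(l, -4)*(-28) = 2*8 + (5*(-6 - 1*(-⅔) + 2*(-4))/(-2 - 4))*(-28) = 16 + (5*(-6 + ⅔ - 8)/(-6))*(-28) = 16 + (5*(-⅙)*(-40/3))*(-28) = 16 + (100/9)*(-28) = 16 - 2800/9 = -2656/9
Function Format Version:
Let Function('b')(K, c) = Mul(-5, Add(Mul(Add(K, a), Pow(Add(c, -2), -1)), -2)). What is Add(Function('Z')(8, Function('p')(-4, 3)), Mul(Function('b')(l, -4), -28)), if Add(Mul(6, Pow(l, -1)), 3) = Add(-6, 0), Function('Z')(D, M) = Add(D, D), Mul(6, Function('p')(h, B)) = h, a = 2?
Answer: Rational(-2656, 9) ≈ -295.11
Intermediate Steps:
Function('p')(h, B) = Mul(Rational(1, 6), h)
Function('Z')(D, M) = Mul(2, D)
l = Rational(-2, 3) (l = Mul(6, Pow(Add(-3, Add(-6, 0)), -1)) = Mul(6, Pow(Add(-3, -6), -1)) = Mul(6, Pow(-9, -1)) = Mul(6, Rational(-1, 9)) = Rational(-2, 3) ≈ -0.66667)
Function('b')(K, c) = Add(10, Mul(-5, Pow(Add(-2, c), -1), Add(2, K))) (Function('b')(K, c) = Mul(-5, Add(Mul(Add(K, 2), Pow(Add(c, -2), -1)), -2)) = Mul(-5, Add(Mul(Add(2, K), Pow(Add(-2, c), -1)), -2)) = Mul(-5, Add(Mul(Pow(Add(-2, c), -1), Add(2, K)), -2)) = Mul(-5, Add(-2, Mul(Pow(Add(-2, c), -1), Add(2, K)))) = Add(10, Mul(-5, Pow(Add(-2, c), -1), Add(2, K))))
Add(Function('Z')(8, Function('p')(-4, 3)), Mul(Function('b')(l, -4), -28)) = Add(Mul(2, 8), Mul(Mul(5, Pow(Add(-2, -4), -1), Add(-6, Mul(-1, Rational(-2, 3)), Mul(2, -4))), -28)) = Add(16, Mul(Mul(5, Pow(-6, -1), Add(-6, Rational(2, 3), -8)), -28)) = Add(16, Mul(Mul(5, Rational(-1, 6), Rational(-40, 3)), -28)) = Add(16, Mul(Rational(100, 9), -28)) = Add(16, Rational(-2800, 9)) = Rational(-2656, 9)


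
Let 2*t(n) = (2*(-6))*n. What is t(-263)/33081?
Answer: 526/11027 ≈ 0.047701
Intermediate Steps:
t(n) = -6*n (t(n) = ((2*(-6))*n)/2 = (-12*n)/2 = -6*n)
t(-263)/33081 = -6*(-263)/33081 = 1578*(1/33081) = 526/11027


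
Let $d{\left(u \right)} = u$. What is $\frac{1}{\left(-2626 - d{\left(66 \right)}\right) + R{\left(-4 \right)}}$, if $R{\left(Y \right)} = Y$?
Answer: $- \frac{1}{2696} \approx -0.00037092$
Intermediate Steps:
$\frac{1}{\left(-2626 - d{\left(66 \right)}\right) + R{\left(-4 \right)}} = \frac{1}{\left(-2626 - 66\right) - 4} = \frac{1}{-2692 - 4} = \frac{1}{-2696} = - \frac{1}{2696}$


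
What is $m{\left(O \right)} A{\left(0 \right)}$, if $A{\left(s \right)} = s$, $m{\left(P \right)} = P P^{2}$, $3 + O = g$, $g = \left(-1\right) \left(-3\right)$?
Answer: $0$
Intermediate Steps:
$g = 3$
$O = 0$ ($O = -3 + 3 = 0$)
$m{\left(P \right)} = P^{3}$
$m{\left(O \right)} A{\left(0 \right)} = 0^{3} \cdot 0 = 0 \cdot 0 = 0$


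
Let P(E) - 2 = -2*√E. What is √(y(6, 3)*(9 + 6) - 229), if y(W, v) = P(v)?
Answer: √(-199 - 30*√3) ≈ 15.842*I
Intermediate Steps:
P(E) = 2 - 2*√E
y(W, v) = 2 - 2*√v
√(y(6, 3)*(9 + 6) - 229) = √((2 - 2*√3)*(9 + 6) - 229) = √((2 - 2*√3)*15 - 229) = √((30 - 30*√3) - 229) = √(-199 - 30*√3)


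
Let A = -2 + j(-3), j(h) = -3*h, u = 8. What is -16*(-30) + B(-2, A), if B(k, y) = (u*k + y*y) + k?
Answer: 511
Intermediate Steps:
A = 7 (A = -2 - 3*(-3) = -2 + 9 = 7)
B(k, y) = y**2 + 9*k (B(k, y) = (8*k + y*y) + k = (8*k + y**2) + k = (y**2 + 8*k) + k = y**2 + 9*k)
-16*(-30) + B(-2, A) = -16*(-30) + (7**2 + 9*(-2)) = 480 + (49 - 18) = 480 + 31 = 511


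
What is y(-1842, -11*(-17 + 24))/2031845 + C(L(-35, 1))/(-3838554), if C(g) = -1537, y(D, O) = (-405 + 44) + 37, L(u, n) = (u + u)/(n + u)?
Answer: 1879254269/7799346752130 ≈ 0.00024095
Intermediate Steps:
L(u, n) = 2*u/(n + u) (L(u, n) = (2*u)/(n + u) = 2*u/(n + u))
y(D, O) = -324 (y(D, O) = -361 + 37 = -324)
y(-1842, -11*(-17 + 24))/2031845 + C(L(-35, 1))/(-3838554) = -324/2031845 - 1537/(-3838554) = -324*1/2031845 - 1537*(-1/3838554) = -324/2031845 + 1537/3838554 = 1879254269/7799346752130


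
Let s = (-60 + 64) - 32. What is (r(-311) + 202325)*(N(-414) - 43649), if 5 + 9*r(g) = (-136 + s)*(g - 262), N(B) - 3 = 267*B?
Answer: -295245708128/9 ≈ -3.2805e+10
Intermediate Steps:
N(B) = 3 + 267*B
s = -28 (s = 4 - 32 = -28)
r(g) = 14321/3 - 164*g/9 (r(g) = -5/9 + ((-136 - 28)*(g - 262))/9 = -5/9 + (-164*(-262 + g))/9 = -5/9 + (42968 - 164*g)/9 = -5/9 + (42968/9 - 164*g/9) = 14321/3 - 164*g/9)
(r(-311) + 202325)*(N(-414) - 43649) = ((14321/3 - 164/9*(-311)) + 202325)*((3 + 267*(-414)) - 43649) = ((14321/3 + 51004/9) + 202325)*((3 - 110538) - 43649) = (93967/9 + 202325)*(-110535 - 43649) = (1914892/9)*(-154184) = -295245708128/9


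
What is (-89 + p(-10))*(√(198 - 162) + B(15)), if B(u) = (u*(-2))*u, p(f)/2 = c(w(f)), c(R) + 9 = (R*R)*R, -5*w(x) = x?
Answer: 40404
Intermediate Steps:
w(x) = -x/5
c(R) = -9 + R³ (c(R) = -9 + (R*R)*R = -9 + R²*R = -9 + R³)
p(f) = -18 - 2*f³/125 (p(f) = 2*(-9 + (-f/5)³) = 2*(-9 - f³/125) = -18 - 2*f³/125)
B(u) = -2*u² (B(u) = (-2*u)*u = -2*u²)
(-89 + p(-10))*(√(198 - 162) + B(15)) = (-89 + (-18 - 2/125*(-10)³))*(√(198 - 162) - 2*15²) = (-89 + (-18 - 2/125*(-1000)))*(√36 - 2*225) = (-89 + (-18 + 16))*(6 - 450) = (-89 - 2)*(-444) = -91*(-444) = 40404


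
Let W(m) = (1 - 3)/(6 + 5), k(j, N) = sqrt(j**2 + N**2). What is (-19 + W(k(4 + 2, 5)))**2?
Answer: 44521/121 ≈ 367.94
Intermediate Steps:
k(j, N) = sqrt(N**2 + j**2)
W(m) = -2/11
(-19 + W(k(4 + 2, 5)))**2 = (-19 - 2/11)**2 = (-211/11)**2 = 44521/121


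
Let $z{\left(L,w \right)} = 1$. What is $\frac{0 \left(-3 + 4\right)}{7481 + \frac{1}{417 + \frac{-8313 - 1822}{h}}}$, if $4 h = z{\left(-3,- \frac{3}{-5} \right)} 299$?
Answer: $0$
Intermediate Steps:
$h = \frac{299}{4}$ ($h = \frac{1 \cdot 299}{4} = \frac{1}{4} \cdot 299 = \frac{299}{4} \approx 74.75$)
$\frac{0 \left(-3 + 4\right)}{7481 + \frac{1}{417 + \frac{-8313 - 1822}{h}}} = \frac{0 \left(-3 + 4\right)}{7481 + \frac{1}{417 + \frac{-8313 - 1822}{\frac{299}{4}}}} = \frac{0 \cdot 1}{7481 + \frac{1}{417 + \left(-8313 - 1822\right) \frac{4}{299}}} = \frac{0}{7481 + \frac{1}{417 - \frac{40540}{299}}} = \frac{0}{7481 + \frac{1}{\frac{84143}{299}}} = \frac{0}{7481 + \frac{299}{84143}} = \frac{0}{\frac{629474082}{84143}} = 0 \cdot \frac{84143}{629474082} = 0$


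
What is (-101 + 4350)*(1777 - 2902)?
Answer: -4780125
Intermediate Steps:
(-101 + 4350)*(1777 - 2902) = 4249*(-1125) = -4780125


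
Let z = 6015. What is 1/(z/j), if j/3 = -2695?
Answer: -539/401 ≈ -1.3441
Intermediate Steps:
j = -8085 (j = 3*(-2695) = -8085)
1/(z/j) = 1/(6015/(-8085)) = 1/(6015*(-1/8085)) = 1/(-401/539) = -539/401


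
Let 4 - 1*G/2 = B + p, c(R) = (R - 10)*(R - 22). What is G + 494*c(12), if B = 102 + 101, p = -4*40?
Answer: -9958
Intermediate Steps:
p = -160
B = 203
c(R) = (-22 + R)*(-10 + R) (c(R) = (-10 + R)*(-22 + R) = (-22 + R)*(-10 + R))
G = -78 (G = 8 - 2*(203 - 160) = 8 - 2*43 = 8 - 86 = -78)
G + 494*c(12) = -78 + 494*(220 + 12**2 - 32*12) = -78 + 494*(220 + 144 - 384) = -78 + 494*(-20) = -78 - 9880 = -9958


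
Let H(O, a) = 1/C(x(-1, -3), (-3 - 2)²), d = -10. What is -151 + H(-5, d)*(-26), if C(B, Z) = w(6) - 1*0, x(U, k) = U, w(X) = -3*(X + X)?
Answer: -2705/18 ≈ -150.28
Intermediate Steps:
w(X) = -6*X
C(B, Z) = -36 (C(B, Z) = -6*6 - 1*0 = -36 + 0 = -36)
H(O, a) = -1/36 (H(O, a) = 1/(-36) = -1/36)
-151 + H(-5, d)*(-26) = -151 - 1/36*(-26) = -151 + 13/18 = -2705/18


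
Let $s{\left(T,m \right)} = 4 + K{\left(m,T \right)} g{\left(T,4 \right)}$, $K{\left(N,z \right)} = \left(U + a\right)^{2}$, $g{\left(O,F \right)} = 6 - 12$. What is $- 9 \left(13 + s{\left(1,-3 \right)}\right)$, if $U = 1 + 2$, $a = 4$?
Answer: $2493$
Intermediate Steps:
$g{\left(O,F \right)} = -6$ ($g{\left(O,F \right)} = 6 - 12 = -6$)
$U = 3$
$K{\left(N,z \right)} = 49$ ($K{\left(N,z \right)} = \left(3 + 4\right)^{2} = 7^{2} = 49$)
$s{\left(T,m \right)} = -290$ ($s{\left(T,m \right)} = 4 + 49 \left(-6\right) = 4 - 294 = -290$)
$- 9 \left(13 + s{\left(1,-3 \right)}\right) = - 9 \left(13 - 290\right) = \left(-9\right) \left(-277\right) = 2493$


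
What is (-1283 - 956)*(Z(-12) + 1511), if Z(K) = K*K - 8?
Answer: -3687633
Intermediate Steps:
Z(K) = -8 + K² (Z(K) = K² - 8 = -8 + K²)
(-1283 - 956)*(Z(-12) + 1511) = (-1283 - 956)*((-8 + (-12)²) + 1511) = -2239*((-8 + 144) + 1511) = -2239*(136 + 1511) = -2239*1647 = -3687633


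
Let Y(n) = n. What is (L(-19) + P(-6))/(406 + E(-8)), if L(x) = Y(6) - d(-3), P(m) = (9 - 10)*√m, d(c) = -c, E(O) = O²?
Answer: 3/470 - I*√6/470 ≈ 0.006383 - 0.0052117*I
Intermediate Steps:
P(m) = -√m
L(x) = 3 (L(x) = 6 - (-1)*(-3) = 6 - 1*3 = 6 - 3 = 3)
(L(-19) + P(-6))/(406 + E(-8)) = (3 - √(-6))/(406 + (-8)²) = (3 - I*√6)/(406 + 64) = (3 - I*√6)/470 = (3 - I*√6)*(1/470) = 3/470 - I*√6/470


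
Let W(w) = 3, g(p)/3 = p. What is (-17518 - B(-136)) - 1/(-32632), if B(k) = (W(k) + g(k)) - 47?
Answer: -556897711/32632 ≈ -17066.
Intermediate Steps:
g(p) = 3*p
B(k) = -44 + 3*k (B(k) = (3 + 3*k) - 47 = -44 + 3*k)
(-17518 - B(-136)) - 1/(-32632) = (-17518 - (-44 + 3*(-136))) - 1/(-32632) = (-17518 - (-44 - 408)) - 1*(-1/32632) = (-17518 - 1*(-452)) + 1/32632 = (-17518 + 452) + 1/32632 = -17066 + 1/32632 = -556897711/32632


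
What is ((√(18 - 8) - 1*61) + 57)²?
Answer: (4 - √10)² ≈ 0.70178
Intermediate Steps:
((√(18 - 8) - 1*61) + 57)² = ((√10 - 61) + 57)² = ((-61 + √10) + 57)² = (-4 + √10)²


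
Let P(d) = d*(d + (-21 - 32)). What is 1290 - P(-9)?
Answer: 732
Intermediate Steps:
P(d) = d*(-53 + d) (P(d) = d*(d - 53) = d*(-53 + d))
1290 - P(-9) = 1290 - (-9)*(-53 - 9) = 1290 - (-9)*(-62) = 1290 - 1*558 = 1290 - 558 = 732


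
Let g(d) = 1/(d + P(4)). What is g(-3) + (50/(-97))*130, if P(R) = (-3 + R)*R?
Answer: -6403/97 ≈ -66.010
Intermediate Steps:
P(R) = R*(-3 + R)
g(d) = 1/(4 + d) (g(d) = 1/(d + 4*(-3 + 4)) = 1/(d + 4*1) = 1/(d + 4) = 1/(4 + d))
g(-3) + (50/(-97))*130 = 1/(4 - 3) + (50/(-97))*130 = 1/1 + (50*(-1/97))*130 = 1 - 50/97*130 = 1 - 6500/97 = -6403/97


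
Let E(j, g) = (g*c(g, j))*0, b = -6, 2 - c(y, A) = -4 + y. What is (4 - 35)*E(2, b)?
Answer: 0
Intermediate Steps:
c(y, A) = 6 - y (c(y, A) = 2 - (-4 + y) = 2 + (4 - y) = 6 - y)
E(j, g) = 0 (E(j, g) = (g*(6 - g))*0 = 0)
(4 - 35)*E(2, b) = (4 - 35)*0 = -31*0 = 0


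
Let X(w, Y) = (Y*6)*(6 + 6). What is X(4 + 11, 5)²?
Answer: 129600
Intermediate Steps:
X(w, Y) = 72*Y (X(w, Y) = (6*Y)*12 = 72*Y)
X(4 + 11, 5)² = (72*5)² = 360² = 129600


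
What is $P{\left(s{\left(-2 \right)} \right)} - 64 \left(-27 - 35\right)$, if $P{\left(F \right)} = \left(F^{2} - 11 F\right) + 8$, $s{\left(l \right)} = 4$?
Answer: $3948$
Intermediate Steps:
$P{\left(F \right)} = 8 + F^{2} - 11 F$
$P{\left(s{\left(-2 \right)} \right)} - 64 \left(-27 - 35\right) = \left(8 + 4^{2} - 44\right) - 64 \left(-27 - 35\right) = \left(8 + 16 - 44\right) - 64 \left(-27 - 35\right) = -20 - -3968 = -20 + 3968 = 3948$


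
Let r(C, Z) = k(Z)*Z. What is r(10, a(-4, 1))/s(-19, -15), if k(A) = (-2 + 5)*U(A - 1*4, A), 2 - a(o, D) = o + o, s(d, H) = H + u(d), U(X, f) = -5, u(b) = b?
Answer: 75/17 ≈ 4.4118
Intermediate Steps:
s(d, H) = H + d
a(o, D) = 2 - 2*o (a(o, D) = 2 - (o + o) = 2 - 2*o)
k(A) = -15 (k(A) = (-2 + 5)*(-5) = 3*(-5) = -15)
r(C, Z) = -15*Z
r(10, a(-4, 1))/s(-19, -15) = (-15*(2 - 2*(-4)))/(-15 - 19) = -15*(2 + 8)/(-34) = -15*10*(-1/34) = -150*(-1/34) = 75/17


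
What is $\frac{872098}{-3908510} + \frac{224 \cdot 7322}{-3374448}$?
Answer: $- \frac{41755830541}{58879748895} \approx -0.70917$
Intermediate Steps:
$\frac{872098}{-3908510} + \frac{224 \cdot 7322}{-3374448} = 872098 \left(- \frac{1}{3908510}\right) + 1640128 \left(- \frac{1}{3374448}\right) = - \frac{436049}{1954255} - \frac{14644}{30129} = - \frac{41755830541}{58879748895}$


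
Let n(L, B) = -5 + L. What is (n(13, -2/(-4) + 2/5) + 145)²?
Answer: 23409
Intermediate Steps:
(n(13, -2/(-4) + 2/5) + 145)² = ((-5 + 13) + 145)² = (8 + 145)² = 153² = 23409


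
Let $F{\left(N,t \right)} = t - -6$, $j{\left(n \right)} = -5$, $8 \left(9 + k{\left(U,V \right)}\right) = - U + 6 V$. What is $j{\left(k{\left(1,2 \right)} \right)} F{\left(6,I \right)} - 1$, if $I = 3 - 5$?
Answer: $-21$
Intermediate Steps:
$I = -2$
$k{\left(U,V \right)} = -9 - \frac{U}{8} + \frac{3 V}{4}$ ($k{\left(U,V \right)} = -9 + \frac{- U + 6 V}{8} = -9 - \left(- \frac{3 V}{4} + \frac{U}{8}\right) = -9 - \frac{U}{8} + \frac{3 V}{4}$)
$F{\left(N,t \right)} = 6 + t$ ($F{\left(N,t \right)} = t + 6 = 6 + t$)
$j{\left(k{\left(1,2 \right)} \right)} F{\left(6,I \right)} - 1 = - 5 \left(6 - 2\right) - 1 = \left(-5\right) 4 - 1 = -20 - 1 = -21$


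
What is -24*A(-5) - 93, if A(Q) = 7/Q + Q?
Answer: 303/5 ≈ 60.600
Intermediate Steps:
A(Q) = Q + 7/Q
-24*A(-5) - 93 = -24*(-5 + 7/(-5)) - 93 = -24*(-5 + 7*(-⅕)) - 93 = -24*(-5 - 7/5) - 93 = -24*(-32/5) - 93 = 768/5 - 93 = 303/5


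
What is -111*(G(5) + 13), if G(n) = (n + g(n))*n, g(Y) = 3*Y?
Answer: -12543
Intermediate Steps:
G(n) = 4*n² (G(n) = (n + 3*n)*n = (4*n)*n = 4*n²)
-111*(G(5) + 13) = -111*(4*5² + 13) = -111*(4*25 + 13) = -111*(100 + 13) = -111*113 = -12543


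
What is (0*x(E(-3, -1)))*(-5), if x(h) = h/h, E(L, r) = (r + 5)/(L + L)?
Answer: 0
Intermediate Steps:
E(L, r) = (5 + r)/(2*L) (E(L, r) = (5 + r)/((2*L)) = (5 + r)*(1/(2*L)) = (5 + r)/(2*L))
x(h) = 1
(0*x(E(-3, -1)))*(-5) = (0*1)*(-5) = 0*(-5) = 0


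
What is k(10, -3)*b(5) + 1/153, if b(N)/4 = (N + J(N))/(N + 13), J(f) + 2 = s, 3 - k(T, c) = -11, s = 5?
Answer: 3809/153 ≈ 24.895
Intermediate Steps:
k(T, c) = 14 (k(T, c) = 3 - 1*(-11) = 3 + 11 = 14)
J(f) = 3 (J(f) = -2 + 5 = 3)
b(N) = 4*(3 + N)/(13 + N) (b(N) = 4*((N + 3)/(N + 13)) = 4*((3 + N)/(13 + N)) = 4*(3 + N)/(13 + N))
k(10, -3)*b(5) + 1/153 = 14*(4*(3 + 5)/(13 + 5)) + 1/153 = 14*(4*8/18) + 1/153 = 14*(4*(1/18)*8) + 1/153 = 14*(16/9) + 1/153 = 224/9 + 1/153 = 3809/153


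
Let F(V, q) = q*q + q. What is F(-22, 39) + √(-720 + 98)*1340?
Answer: 1560 + 1340*I*√622 ≈ 1560.0 + 33420.0*I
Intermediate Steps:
F(V, q) = q + q² (F(V, q) = q² + q = q + q²)
F(-22, 39) + √(-720 + 98)*1340 = 39*(1 + 39) + √(-720 + 98)*1340 = 39*40 + √(-622)*1340 = 1560 + (I*√622)*1340 = 1560 + 1340*I*√622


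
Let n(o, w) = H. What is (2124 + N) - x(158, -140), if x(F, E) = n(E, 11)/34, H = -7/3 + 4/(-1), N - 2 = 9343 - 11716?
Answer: -25175/102 ≈ -246.81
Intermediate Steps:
N = -2371 (N = 2 + (9343 - 11716) = 2 - 2373 = -2371)
H = -19/3 (H = -7*1/3 + 4*(-1) = -7/3 - 4 = -19/3 ≈ -6.3333)
n(o, w) = -19/3
x(F, E) = -19/102 (x(F, E) = -19/3/34 = -19/3*1/34 = -19/102)
(2124 + N) - x(158, -140) = (2124 - 2371) - 1*(-19/102) = -247 + 19/102 = -25175/102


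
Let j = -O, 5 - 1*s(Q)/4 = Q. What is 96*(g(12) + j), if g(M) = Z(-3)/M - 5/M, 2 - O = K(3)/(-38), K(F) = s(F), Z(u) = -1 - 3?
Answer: -5400/19 ≈ -284.21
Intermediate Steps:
s(Q) = 20 - 4*Q
Z(u) = -4
K(F) = 20 - 4*F
O = 42/19 (O = 2 - (20 - 4*3)/(-38) = 2 - (20 - 12)*(-1)/38 = 2 - 8*(-1)/38 = 2 - 1*(-4/19) = 2 + 4/19 = 42/19 ≈ 2.2105)
j = -42/19 (j = -1*42/19 = -42/19 ≈ -2.2105)
g(M) = -9/M (g(M) = -4/M - 5/M = -9/M)
96*(g(12) + j) = 96*(-9/12 - 42/19) = 96*(-9*1/12 - 42/19) = 96*(-3/4 - 42/19) = 96*(-225/76) = -5400/19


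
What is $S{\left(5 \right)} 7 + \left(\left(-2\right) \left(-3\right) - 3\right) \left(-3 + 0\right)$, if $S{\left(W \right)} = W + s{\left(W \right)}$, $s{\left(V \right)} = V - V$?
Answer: $26$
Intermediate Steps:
$s{\left(V \right)} = 0$
$S{\left(W \right)} = W$ ($S{\left(W \right)} = W + 0 = W$)
$S{\left(5 \right)} 7 + \left(\left(-2\right) \left(-3\right) - 3\right) \left(-3 + 0\right) = 5 \cdot 7 + \left(\left(-2\right) \left(-3\right) - 3\right) \left(-3 + 0\right) = 35 + \left(6 - 3\right) \left(-3\right) = 35 + 3 \left(-3\right) = 35 - 9 = 26$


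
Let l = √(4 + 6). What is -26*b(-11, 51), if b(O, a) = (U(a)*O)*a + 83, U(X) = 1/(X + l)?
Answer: -4847492/2591 - 14586*√10/2591 ≈ -1888.7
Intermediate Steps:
l = √10 ≈ 3.1623
U(X) = 1/(X + √10)
b(O, a) = 83 + O*a/(a + √10) (b(O, a) = (O/(a + √10))*a + 83 = O*a/(a + √10) + 83 = 83 + O*a/(a + √10))
-26*b(-11, 51) = -26*(83 - 11*51/(51 + √10)) = -26*(83 - 561/(51 + √10)) = -2158 + 14586/(51 + √10)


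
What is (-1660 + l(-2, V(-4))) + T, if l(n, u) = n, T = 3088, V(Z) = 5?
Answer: 1426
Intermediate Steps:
(-1660 + l(-2, V(-4))) + T = (-1660 - 2) + 3088 = -1662 + 3088 = 1426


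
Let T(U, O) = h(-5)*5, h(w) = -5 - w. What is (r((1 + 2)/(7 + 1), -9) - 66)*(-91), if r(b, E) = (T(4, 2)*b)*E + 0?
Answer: 6006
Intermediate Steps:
T(U, O) = 0 (T(U, O) = (-5 - 1*(-5))*5 = (-5 + 5)*5 = 0*5 = 0)
r(b, E) = 0 (r(b, E) = (0*b)*E + 0 = 0*E + 0 = 0 + 0 = 0)
(r((1 + 2)/(7 + 1), -9) - 66)*(-91) = (0 - 66)*(-91) = -66*(-91) = 6006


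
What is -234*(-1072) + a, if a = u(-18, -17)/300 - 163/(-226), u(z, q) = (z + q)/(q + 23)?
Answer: 10204525189/40680 ≈ 2.5085e+5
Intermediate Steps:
u(z, q) = (q + z)/(23 + q)
a = 28549/40680 (a = ((-17 - 18)/(23 - 17))/300 - 163/(-226) = (-35/6)*(1/300) - 163*(-1/226) = ((1/6)*(-35))*(1/300) + 163/226 = -35/6*1/300 + 163/226 = -7/360 + 163/226 = 28549/40680 ≈ 0.70179)
-234*(-1072) + a = -234*(-1072) + 28549/40680 = 250848 + 28549/40680 = 10204525189/40680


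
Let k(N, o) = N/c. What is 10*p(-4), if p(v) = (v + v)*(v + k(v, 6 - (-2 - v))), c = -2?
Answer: 160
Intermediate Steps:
k(N, o) = -N/2 (k(N, o) = N/(-2) = N*(-½) = -N/2)
p(v) = v² (p(v) = (v + v)*(v - v/2) = (2*v)*(v/2) = v²)
10*p(-4) = 10*(-4)² = 10*16 = 160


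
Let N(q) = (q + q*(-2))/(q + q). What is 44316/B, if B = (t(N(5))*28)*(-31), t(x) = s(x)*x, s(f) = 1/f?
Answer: -11079/217 ≈ -51.055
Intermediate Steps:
N(q) = -½ (N(q) = (q - 2*q)/((2*q)) = (-q)*(1/(2*q)) = -½)
t(x) = 1 (t(x) = x/x = 1)
B = -868 (B = (1*28)*(-31) = 28*(-31) = -868)
44316/B = 44316/(-868) = 44316*(-1/868) = -11079/217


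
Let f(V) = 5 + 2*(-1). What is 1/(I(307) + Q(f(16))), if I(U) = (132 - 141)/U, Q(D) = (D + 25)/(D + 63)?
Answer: 10131/4001 ≈ 2.5321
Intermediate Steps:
f(V) = 3 (f(V) = 5 - 2 = 3)
Q(D) = (25 + D)/(63 + D)
I(U) = -9/U
1/(I(307) + Q(f(16))) = 1/(-9/307 + (25 + 3)/(63 + 3)) = 1/(-9*1/307 + 28/66) = 1/(-9/307 + (1/66)*28) = 1/(-9/307 + 14/33) = 1/(4001/10131) = 10131/4001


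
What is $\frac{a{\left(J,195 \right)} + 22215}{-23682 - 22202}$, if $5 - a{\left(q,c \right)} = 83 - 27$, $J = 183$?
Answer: $- \frac{5541}{11471} \approx -0.48304$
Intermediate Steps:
$a{\left(q,c \right)} = -51$ ($a{\left(q,c \right)} = 5 - \left(83 - 27\right) = 5 - 56 = -51$)
$\frac{a{\left(J,195 \right)} + 22215}{-23682 - 22202} = \frac{-51 + 22215}{-23682 - 22202} = \frac{22164}{-45884} = 22164 \left(- \frac{1}{45884}\right) = - \frac{5541}{11471}$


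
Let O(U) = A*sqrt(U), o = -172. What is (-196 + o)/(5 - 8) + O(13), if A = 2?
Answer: 368/3 + 2*sqrt(13) ≈ 129.88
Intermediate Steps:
O(U) = 2*sqrt(U)
(-196 + o)/(5 - 8) + O(13) = (-196 - 172)/(5 - 8) + 2*sqrt(13) = -368/(-3) + 2*sqrt(13) = -368*(-1/3) + 2*sqrt(13) = 368/3 + 2*sqrt(13)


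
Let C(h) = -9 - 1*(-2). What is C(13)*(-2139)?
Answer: 14973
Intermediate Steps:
C(h) = -7 (C(h) = -9 + 2 = -7)
C(13)*(-2139) = -7*(-2139) = 14973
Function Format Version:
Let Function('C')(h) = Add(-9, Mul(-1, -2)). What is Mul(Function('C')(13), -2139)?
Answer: 14973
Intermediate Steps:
Function('C')(h) = -7 (Function('C')(h) = Add(-9, 2) = -7)
Mul(Function('C')(13), -2139) = Mul(-7, -2139) = 14973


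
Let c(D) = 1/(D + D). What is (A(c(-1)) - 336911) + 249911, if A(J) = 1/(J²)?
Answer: -86996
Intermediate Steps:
c(D) = 1/(2*D)
A(J) = J⁻²
(A(c(-1)) - 336911) + 249911 = (((½)/(-1))⁻² - 336911) + 249911 = (((½)*(-1))⁻² - 336911) + 249911 = ((-½)⁻² - 336911) + 249911 = (4 - 336911) + 249911 = -336907 + 249911 = -86996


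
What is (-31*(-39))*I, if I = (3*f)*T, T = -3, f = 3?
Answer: -32643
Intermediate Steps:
I = -27 (I = (3*3)*(-3) = 9*(-3) = -27)
(-31*(-39))*I = -31*(-39)*(-27) = 1209*(-27) = -32643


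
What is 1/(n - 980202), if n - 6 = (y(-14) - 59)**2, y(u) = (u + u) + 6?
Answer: -1/973635 ≈ -1.0271e-6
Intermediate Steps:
y(u) = 6 + 2*u (y(u) = 2*u + 6 = 6 + 2*u)
n = 6567 (n = 6 + ((6 + 2*(-14)) - 59)**2 = 6 + ((6 - 28) - 59)**2 = 6 + (-22 - 59)**2 = 6 + (-81)**2 = 6 + 6561 = 6567)
1/(n - 980202) = 1/(6567 - 980202) = 1/(-973635) = -1/973635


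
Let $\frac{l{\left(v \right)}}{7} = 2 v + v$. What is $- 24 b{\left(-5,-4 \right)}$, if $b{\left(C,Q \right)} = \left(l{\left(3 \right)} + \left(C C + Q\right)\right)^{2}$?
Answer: $-169344$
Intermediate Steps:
$l{\left(v \right)} = 21 v$ ($l{\left(v \right)} = 7 \left(2 v + v\right) = 7 \cdot 3 v = 21 v$)
$b{\left(C,Q \right)} = \left(63 + Q + C^{2}\right)^{2}$ ($b{\left(C,Q \right)} = \left(21 \cdot 3 + \left(C C + Q\right)\right)^{2} = \left(63 + \left(C^{2} + Q\right)\right)^{2} = \left(63 + \left(Q + C^{2}\right)\right)^{2} = \left(63 + Q + C^{2}\right)^{2}$)
$- 24 b{\left(-5,-4 \right)} = - 24 \left(63 - 4 + \left(-5\right)^{2}\right)^{2} = - 24 \left(63 - 4 + 25\right)^{2} = - 24 \cdot 84^{2} = \left(-24\right) 7056 = -169344$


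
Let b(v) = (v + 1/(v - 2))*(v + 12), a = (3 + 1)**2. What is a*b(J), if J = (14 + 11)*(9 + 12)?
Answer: 2359156992/523 ≈ 4.5108e+6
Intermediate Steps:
a = 16 (a = 4**2 = 16)
J = 525 (J = 25*21 = 525)
b(v) = (12 + v)*(v + 1/(-2 + v)) (b(v) = (v + 1/(-2 + v))*(12 + v) = (12 + v)*(v + 1/(-2 + v)))
a*b(J) = 16*((12 + 525**3 - 23*525 + 10*525**2)/(-2 + 525)) = 16*((12 + 144703125 - 12075 + 10*275625)/523) = 16*((12 + 144703125 - 12075 + 2756250)/523) = 16*((1/523)*147447312) = 16*(147447312/523) = 2359156992/523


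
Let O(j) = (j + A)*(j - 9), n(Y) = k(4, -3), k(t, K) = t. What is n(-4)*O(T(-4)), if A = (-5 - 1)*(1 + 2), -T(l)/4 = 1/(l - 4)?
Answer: 595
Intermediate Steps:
T(l) = -4/(-4 + l) (T(l) = -4/(l - 4) = -4/(-4 + l))
n(Y) = 4
A = -18 (A = -6*3 = -18)
O(j) = (-18 + j)*(-9 + j) (O(j) = (j - 18)*(j - 9) = (-18 + j)*(-9 + j))
n(-4)*O(T(-4)) = 4*(162 + (-4/(-4 - 4))**2 - (-108)/(-4 - 4)) = 4*(162 + (-4/(-8))**2 - (-108)/(-8)) = 4*(162 + (-4*(-1/8))**2 - (-108)*(-1)/8) = 4*(162 + (1/2)**2 - 27*1/2) = 4*(162 + 1/4 - 27/2) = 4*(595/4) = 595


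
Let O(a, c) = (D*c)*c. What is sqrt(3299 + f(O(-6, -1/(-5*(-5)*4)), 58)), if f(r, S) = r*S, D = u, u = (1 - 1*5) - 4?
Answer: 3*sqrt(229094)/25 ≈ 57.437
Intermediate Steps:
u = -8 (u = (1 - 5) - 4 = -4 - 4 = -8)
D = -8
O(a, c) = -8*c**2 (O(a, c) = (-8*c)*c = -8*c**2)
f(r, S) = S*r
sqrt(3299 + f(O(-6, -1/(-5*(-5)*4)), 58)) = sqrt(3299 + 58*(-8*(-1/(-5*(-5)*4))**2)) = sqrt(3299 + 58*(-8*(-1/(25*4))**2)) = sqrt(3299 + 58*(-8*(-1/100)**2)) = sqrt(3299 + 58*(-8*1/10000)) = sqrt(3299 + 58*(-1/1250)) = sqrt(3299 - 29/625) = sqrt(2061846/625) = 3*sqrt(229094)/25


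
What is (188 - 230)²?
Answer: 1764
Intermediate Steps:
(188 - 230)² = (-42)² = 1764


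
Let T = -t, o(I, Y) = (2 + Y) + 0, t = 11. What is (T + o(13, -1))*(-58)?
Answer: 580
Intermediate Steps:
o(I, Y) = 2 + Y
T = -11 (T = -1*11 = -11)
(T + o(13, -1))*(-58) = (-11 + (2 - 1))*(-58) = (-11 + 1)*(-58) = -10*(-58) = 580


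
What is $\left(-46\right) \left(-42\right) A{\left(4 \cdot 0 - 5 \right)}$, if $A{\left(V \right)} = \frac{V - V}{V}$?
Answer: $0$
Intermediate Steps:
$A{\left(V \right)} = 0$ ($A{\left(V \right)} = \frac{0}{V} = 0$)
$\left(-46\right) \left(-42\right) A{\left(4 \cdot 0 - 5 \right)} = \left(-46\right) \left(-42\right) 0 = 1932 \cdot 0 = 0$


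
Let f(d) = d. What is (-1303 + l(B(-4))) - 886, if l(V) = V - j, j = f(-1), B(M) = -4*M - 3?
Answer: -2175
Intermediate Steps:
B(M) = -3 - 4*M
j = -1
l(V) = 1 + V (l(V) = V - 1*(-1) = V + 1 = 1 + V)
(-1303 + l(B(-4))) - 886 = (-1303 + (1 + (-3 - 4*(-4)))) - 886 = (-1303 + (1 + (-3 + 16))) - 886 = (-1303 + (1 + 13)) - 886 = (-1303 + 14) - 886 = -1289 - 886 = -2175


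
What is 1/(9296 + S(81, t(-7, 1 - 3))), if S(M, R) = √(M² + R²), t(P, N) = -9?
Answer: 4648/43204487 - 9*√82/86408974 ≈ 0.00010664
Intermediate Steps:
1/(9296 + S(81, t(-7, 1 - 3))) = 1/(9296 + √(81² + (-9)²)) = 1/(9296 + √(6561 + 81)) = 1/(9296 + √6642) = 1/(9296 + 9*√82)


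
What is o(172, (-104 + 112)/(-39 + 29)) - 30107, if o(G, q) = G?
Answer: -29935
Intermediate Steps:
o(172, (-104 + 112)/(-39 + 29)) - 30107 = 172 - 30107 = -29935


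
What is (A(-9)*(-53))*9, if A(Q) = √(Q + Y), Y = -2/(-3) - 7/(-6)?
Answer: -159*I*√258/2 ≈ -1277.0*I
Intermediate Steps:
Y = 11/6 (Y = -2*(-⅓) - 7*(-⅙) = ⅔ + 7/6 = 11/6 ≈ 1.8333)
A(Q) = √(11/6 + Q) (A(Q) = √(Q + 11/6) = √(11/6 + Q))
(A(-9)*(-53))*9 = ((√(66 + 36*(-9))/6)*(-53))*9 = ((√(66 - 324)/6)*(-53))*9 = ((√(-258)/6)*(-53))*9 = (((I*√258)/6)*(-53))*9 = ((I*√258/6)*(-53))*9 = -53*I*√258/6*9 = -159*I*√258/2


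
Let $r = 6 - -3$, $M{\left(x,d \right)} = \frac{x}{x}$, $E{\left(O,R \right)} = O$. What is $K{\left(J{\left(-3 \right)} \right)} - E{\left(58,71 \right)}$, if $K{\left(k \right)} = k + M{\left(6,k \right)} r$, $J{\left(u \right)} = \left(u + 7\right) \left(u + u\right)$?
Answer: $-73$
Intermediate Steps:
$M{\left(x,d \right)} = 1$
$r = 9$ ($r = 6 + 3 = 9$)
$J{\left(u \right)} = 2 u \left(7 + u\right)$ ($J{\left(u \right)} = \left(7 + u\right) 2 u = 2 u \left(7 + u\right)$)
$K{\left(k \right)} = 9 + k$ ($K{\left(k \right)} = k + 1 \cdot 9 = k + 9 = 9 + k$)
$K{\left(J{\left(-3 \right)} \right)} - E{\left(58,71 \right)} = \left(9 + 2 \left(-3\right) \left(7 - 3\right)\right) - 58 = \left(9 + 2 \left(-3\right) 4\right) - 58 = \left(9 - 24\right) - 58 = -15 - 58 = -73$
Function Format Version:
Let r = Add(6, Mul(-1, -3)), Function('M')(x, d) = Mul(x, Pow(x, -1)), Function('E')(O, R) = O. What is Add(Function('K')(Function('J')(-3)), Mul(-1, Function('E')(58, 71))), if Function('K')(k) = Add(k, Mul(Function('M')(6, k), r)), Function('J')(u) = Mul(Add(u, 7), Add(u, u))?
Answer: -73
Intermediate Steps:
Function('M')(x, d) = 1
r = 9 (r = Add(6, 3) = 9)
Function('J')(u) = Mul(2, u, Add(7, u)) (Function('J')(u) = Mul(Add(7, u), Mul(2, u)) = Mul(2, u, Add(7, u)))
Function('K')(k) = Add(9, k) (Function('K')(k) = Add(k, Mul(1, 9)) = Add(k, 9) = Add(9, k))
Add(Function('K')(Function('J')(-3)), Mul(-1, Function('E')(58, 71))) = Add(Add(9, Mul(2, -3, Add(7, -3))), Mul(-1, 58)) = Add(Add(9, Mul(2, -3, 4)), -58) = Add(Add(9, -24), -58) = Add(-15, -58) = -73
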